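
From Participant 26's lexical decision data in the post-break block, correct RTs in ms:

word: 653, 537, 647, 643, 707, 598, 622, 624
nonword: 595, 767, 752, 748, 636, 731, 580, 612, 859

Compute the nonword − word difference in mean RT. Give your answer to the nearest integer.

69 ms

M(word) = 5031/8 = 628.875
M(nonword) = 6280/9 = 697.778
Difference = 697.778 − 628.875 = 68.903 ms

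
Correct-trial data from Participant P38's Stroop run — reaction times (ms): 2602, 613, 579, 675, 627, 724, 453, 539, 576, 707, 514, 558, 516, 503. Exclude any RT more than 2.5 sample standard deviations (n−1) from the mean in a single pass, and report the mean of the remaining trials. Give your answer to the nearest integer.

n = 14, ΣRT = 10186, M = 727.571
Σ(x−M)² = 3865481.43; s = √(3865481.43/13) = 545.293
Cutoffs: 727.571 ± 2.5·545.293 → [-635.7, 2090.8]
Outside: 2602 → excluded.
Retained (n=13): Σ = 7584, mean = 7584/13 = 583.385

583 ms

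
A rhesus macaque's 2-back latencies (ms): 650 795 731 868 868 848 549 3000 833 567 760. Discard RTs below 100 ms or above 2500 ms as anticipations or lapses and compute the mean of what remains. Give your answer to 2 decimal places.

Excluded: 3000
Retained (n=10): Σ = 7469
Mean = 7469/10 = 746.9000

746.90 ms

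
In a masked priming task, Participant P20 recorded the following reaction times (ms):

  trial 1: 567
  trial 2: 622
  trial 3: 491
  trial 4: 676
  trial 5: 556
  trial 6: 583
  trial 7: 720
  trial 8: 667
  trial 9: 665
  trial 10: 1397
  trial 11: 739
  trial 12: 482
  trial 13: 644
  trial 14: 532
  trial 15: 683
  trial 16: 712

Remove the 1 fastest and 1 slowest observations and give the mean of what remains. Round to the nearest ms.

633 ms

Sorted: 482, 491, 532, 556, 567, 583, 622, 644, 665, 667, 676, 683, 712, 720, 739, 1397
Drop lowest 1 (482) and highest 1 (1397)
Remaining (n=14): Σ = 8857, mean = 8857/14 = 632.643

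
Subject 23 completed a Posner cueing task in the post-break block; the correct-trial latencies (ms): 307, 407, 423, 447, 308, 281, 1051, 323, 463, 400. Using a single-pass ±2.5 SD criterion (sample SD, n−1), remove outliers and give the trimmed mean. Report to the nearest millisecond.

373 ms

n = 10, ΣRT = 4410, M = 441.000
Σ(x−M)² = 450950.00; s = √(450950.00/9) = 223.843
Cutoffs: 441.000 ± 2.5·223.843 → [-118.6, 1000.6]
Outside: 1051 → excluded.
Retained (n=9): Σ = 3359, mean = 3359/9 = 373.222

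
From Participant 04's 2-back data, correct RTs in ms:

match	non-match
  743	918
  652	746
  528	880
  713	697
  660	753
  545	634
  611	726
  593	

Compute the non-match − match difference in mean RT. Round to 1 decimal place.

134.2 ms

M(match) = 5045/8 = 630.625
M(non-match) = 5354/7 = 764.857
Difference = 764.857 − 630.625 = 134.232 ms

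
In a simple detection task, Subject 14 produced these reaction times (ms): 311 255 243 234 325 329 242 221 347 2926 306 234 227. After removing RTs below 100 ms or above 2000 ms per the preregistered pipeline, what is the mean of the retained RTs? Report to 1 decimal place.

272.8 ms

Excluded: 2926
Retained (n=12): Σ = 3274
Mean = 3274/12 = 272.8333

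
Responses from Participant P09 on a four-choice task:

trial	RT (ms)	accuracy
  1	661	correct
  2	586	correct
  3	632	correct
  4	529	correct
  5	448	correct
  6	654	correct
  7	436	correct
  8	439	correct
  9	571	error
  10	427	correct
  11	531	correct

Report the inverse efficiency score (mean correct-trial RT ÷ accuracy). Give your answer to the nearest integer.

Correct trials (n=10): 661, 586, 632, 529, 448, 654, 436, 439, 427, 531
Mean correct RT = 5343/10 = 534.3000 ms
Proportion correct = 10/11
IES = 534.3000 / (10/11) = 587.730 ms

588 ms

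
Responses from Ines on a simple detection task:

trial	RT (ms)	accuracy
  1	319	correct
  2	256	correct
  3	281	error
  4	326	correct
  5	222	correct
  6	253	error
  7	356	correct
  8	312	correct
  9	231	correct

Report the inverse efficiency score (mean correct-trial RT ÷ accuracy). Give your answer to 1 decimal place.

Correct trials (n=7): 319, 256, 326, 222, 356, 312, 231
Mean correct RT = 2022/7 = 288.8571 ms
Proportion correct = 7/9
IES = 288.8571 / (7/9) = 371.388 ms

371.4 ms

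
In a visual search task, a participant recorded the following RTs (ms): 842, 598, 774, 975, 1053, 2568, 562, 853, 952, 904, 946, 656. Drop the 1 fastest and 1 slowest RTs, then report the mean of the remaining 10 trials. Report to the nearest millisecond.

Sorted: 562, 598, 656, 774, 842, 853, 904, 946, 952, 975, 1053, 2568
Drop lowest 1 (562) and highest 1 (2568)
Remaining (n=10): Σ = 8553, mean = 8553/10 = 855.300

855 ms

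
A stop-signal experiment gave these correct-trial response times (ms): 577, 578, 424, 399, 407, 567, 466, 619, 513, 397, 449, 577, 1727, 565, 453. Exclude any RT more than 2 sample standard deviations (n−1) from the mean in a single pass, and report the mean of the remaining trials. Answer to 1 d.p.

n = 15, ΣRT = 8718, M = 581.200
Σ(x−M)² = 1488814.40; s = √(1488814.40/14) = 326.104
Cutoffs: 581.200 ± 2·326.104 → [-71.0, 1233.4]
Outside: 1727 → excluded.
Retained (n=14): Σ = 6991, mean = 6991/14 = 499.357

499.4 ms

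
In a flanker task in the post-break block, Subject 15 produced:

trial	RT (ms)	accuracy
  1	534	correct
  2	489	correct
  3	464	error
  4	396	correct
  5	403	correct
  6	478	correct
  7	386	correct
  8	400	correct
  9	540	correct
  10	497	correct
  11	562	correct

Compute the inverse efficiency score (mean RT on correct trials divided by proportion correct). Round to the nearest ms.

515 ms

Correct trials (n=10): 534, 489, 396, 403, 478, 386, 400, 540, 497, 562
Mean correct RT = 4685/10 = 468.5000 ms
Proportion correct = 10/11
IES = 468.5000 / (10/11) = 515.350 ms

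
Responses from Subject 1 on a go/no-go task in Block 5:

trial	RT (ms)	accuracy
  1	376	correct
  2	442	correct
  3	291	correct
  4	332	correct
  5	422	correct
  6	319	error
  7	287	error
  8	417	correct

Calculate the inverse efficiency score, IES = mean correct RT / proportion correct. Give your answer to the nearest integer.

507 ms

Correct trials (n=6): 376, 442, 291, 332, 422, 417
Mean correct RT = 2280/6 = 380.0000 ms
Proportion correct = 6/8
IES = 380.0000 / (6/8) = 506.667 ms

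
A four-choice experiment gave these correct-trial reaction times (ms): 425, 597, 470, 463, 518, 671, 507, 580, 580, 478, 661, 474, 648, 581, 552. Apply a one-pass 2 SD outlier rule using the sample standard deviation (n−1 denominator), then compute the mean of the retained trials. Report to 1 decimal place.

547.0 ms

n = 15, ΣRT = 8205, M = 547.000
Σ(x−M)² = 84832.00; s = √(84832.00/14) = 77.842
Cutoffs: 547.000 ± 2·77.842 → [391.3, 702.7]
No RTs fall outside the cutoffs; all 15 retained. Mean = 8205/15 = 547.000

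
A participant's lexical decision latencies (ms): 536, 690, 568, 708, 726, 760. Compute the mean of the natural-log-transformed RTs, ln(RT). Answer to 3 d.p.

ln(RT): 6.2841, 6.5367, 6.3421, 6.5624, 6.5876, 6.6333
Σ ln(RT) = 38.9463
Mean = 38.9463/6 = 6.49104

6.491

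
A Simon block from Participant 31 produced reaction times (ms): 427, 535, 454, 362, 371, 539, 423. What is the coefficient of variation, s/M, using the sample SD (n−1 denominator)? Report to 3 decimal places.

0.160

n = 7, Σ = 3111, M = 444.4286
Σ(x−M)² = 30187.714; s = √(30187.714/6) = 70.9316
CV = 70.9316 / 444.4286 = 0.15960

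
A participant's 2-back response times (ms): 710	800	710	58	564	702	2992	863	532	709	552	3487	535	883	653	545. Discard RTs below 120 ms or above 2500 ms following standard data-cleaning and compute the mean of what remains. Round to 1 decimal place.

673.7 ms

Excluded: 58, 2992, 3487
Retained (n=13): Σ = 8758
Mean = 8758/13 = 673.6923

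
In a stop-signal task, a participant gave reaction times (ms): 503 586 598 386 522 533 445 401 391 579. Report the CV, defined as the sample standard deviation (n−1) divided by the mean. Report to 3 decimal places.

0.168

n = 10, Σ = 4944, M = 494.4000
Σ(x−M)² = 62212.400; s = √(62212.400/9) = 83.1414
CV = 83.1414 / 494.4000 = 0.16817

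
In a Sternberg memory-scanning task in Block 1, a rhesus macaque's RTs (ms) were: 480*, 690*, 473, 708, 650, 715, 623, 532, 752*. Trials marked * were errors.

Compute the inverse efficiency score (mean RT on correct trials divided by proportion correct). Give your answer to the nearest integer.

925 ms

Correct trials (n=6): 473, 708, 650, 715, 623, 532
Mean correct RT = 3701/6 = 616.8333 ms
Proportion correct = 6/9
IES = 616.8333 / (6/9) = 925.250 ms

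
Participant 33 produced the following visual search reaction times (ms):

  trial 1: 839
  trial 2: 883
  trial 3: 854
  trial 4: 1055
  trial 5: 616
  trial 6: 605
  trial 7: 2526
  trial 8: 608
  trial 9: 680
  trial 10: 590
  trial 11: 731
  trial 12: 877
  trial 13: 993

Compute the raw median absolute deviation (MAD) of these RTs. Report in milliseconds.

159 ms

Sorted: 590, 605, 608, 616, 680, 731, 839, 854, 877, 883, 993, 1055, 2526 → median = 839
|x − 839|: 0, 44, 15, 216, 223, 234, 1687, 231, 159, 249, 108, 38, 154
Sorted deviations: 0, 15, 38, 44, 108, 154, 159, 216, 223, 231, 234, 249, 1687 → MAD = 159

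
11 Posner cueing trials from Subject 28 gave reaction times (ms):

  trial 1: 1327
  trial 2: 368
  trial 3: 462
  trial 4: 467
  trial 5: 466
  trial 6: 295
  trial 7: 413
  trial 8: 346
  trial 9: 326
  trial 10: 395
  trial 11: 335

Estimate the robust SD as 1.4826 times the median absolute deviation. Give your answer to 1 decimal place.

99.3 ms

Sorted: 295, 326, 335, 346, 368, 395, 413, 462, 466, 467, 1327 → median = 395
|x − 395| sorted: 0, 18, 27, 49, 60, 67, 69, 71, 72, 100, 932 → MAD = 67
Robust SD ≈ 1.4826 × 67 = 99.334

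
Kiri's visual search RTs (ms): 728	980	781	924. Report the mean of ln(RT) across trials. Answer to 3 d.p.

6.742

ln(RT): 6.5903, 6.8876, 6.6606, 6.8287
Σ ln(RT) = 26.9671
Mean = 26.9671/4 = 6.74179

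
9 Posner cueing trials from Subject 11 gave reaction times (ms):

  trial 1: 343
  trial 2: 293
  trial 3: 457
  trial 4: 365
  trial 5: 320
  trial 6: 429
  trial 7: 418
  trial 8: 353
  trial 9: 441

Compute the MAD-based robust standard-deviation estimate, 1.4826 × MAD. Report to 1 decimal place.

78.6 ms

Sorted: 293, 320, 343, 353, 365, 418, 429, 441, 457 → median = 365
|x − 365| sorted: 0, 12, 22, 45, 53, 64, 72, 76, 92 → MAD = 53
Robust SD ≈ 1.4826 × 53 = 78.578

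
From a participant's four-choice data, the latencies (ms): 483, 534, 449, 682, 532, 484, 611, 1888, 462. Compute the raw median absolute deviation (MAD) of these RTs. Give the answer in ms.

Sorted: 449, 462, 483, 484, 532, 534, 611, 682, 1888 → median = 532
|x − 532|: 49, 2, 83, 150, 0, 48, 79, 1356, 70
Sorted deviations: 0, 2, 48, 49, 70, 79, 83, 150, 1356 → MAD = 70

70 ms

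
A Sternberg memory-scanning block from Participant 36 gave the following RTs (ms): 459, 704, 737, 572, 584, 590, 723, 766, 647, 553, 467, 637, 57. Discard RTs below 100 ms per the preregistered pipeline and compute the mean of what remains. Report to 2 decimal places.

619.92 ms

Excluded: 57
Retained (n=12): Σ = 7439
Mean = 7439/12 = 619.9167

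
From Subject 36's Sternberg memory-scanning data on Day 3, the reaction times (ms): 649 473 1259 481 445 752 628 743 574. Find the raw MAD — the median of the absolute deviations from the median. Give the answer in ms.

Sorted: 445, 473, 481, 574, 628, 649, 743, 752, 1259 → median = 628
|x − 628|: 21, 155, 631, 147, 183, 124, 0, 115, 54
Sorted deviations: 0, 21, 54, 115, 124, 147, 155, 183, 631 → MAD = 124

124 ms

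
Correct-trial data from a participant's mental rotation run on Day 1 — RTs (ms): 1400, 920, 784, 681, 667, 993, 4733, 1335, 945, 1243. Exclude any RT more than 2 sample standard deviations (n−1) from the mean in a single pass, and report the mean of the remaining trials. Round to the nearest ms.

n = 10, ΣRT = 13701, M = 1370.100
Σ(x−M)² = 13165602.90; s = √(13165602.90/9) = 1209.481
Cutoffs: 1370.100 ± 2·1209.481 → [-1048.9, 3789.1]
Outside: 4733 → excluded.
Retained (n=9): Σ = 8968, mean = 8968/9 = 996.444

996 ms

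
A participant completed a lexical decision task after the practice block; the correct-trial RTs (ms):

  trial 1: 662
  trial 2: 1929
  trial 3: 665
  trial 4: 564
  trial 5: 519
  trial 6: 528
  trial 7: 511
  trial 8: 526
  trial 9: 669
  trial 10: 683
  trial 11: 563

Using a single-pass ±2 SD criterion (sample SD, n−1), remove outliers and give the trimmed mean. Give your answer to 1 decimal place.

n = 11, ΣRT = 7819, M = 710.818
Σ(x−M)² = 1678679.64; s = √(1678679.64/10) = 409.717
Cutoffs: 710.818 ± 2·409.717 → [-108.6, 1530.3]
Outside: 1929 → excluded.
Retained (n=10): Σ = 5890, mean = 5890/10 = 589.000

589.0 ms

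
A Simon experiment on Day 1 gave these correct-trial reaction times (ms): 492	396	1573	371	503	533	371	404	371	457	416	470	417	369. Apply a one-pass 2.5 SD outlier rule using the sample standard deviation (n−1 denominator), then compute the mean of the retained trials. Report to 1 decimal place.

n = 14, ΣRT = 7143, M = 510.214
Σ(x−M)² = 1254840.36; s = √(1254840.36/13) = 310.687
Cutoffs: 510.214 ± 2.5·310.687 → [-266.5, 1286.9]
Outside: 1573 → excluded.
Retained (n=13): Σ = 5570, mean = 5570/13 = 428.462

428.5 ms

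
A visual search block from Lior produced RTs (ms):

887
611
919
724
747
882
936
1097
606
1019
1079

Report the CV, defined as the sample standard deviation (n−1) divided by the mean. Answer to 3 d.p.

0.200

n = 11, Σ = 9507, M = 864.2727
Σ(x−M)² = 297462.182; s = √(297462.182/10) = 172.4709
CV = 172.4709 / 864.2727 = 0.19956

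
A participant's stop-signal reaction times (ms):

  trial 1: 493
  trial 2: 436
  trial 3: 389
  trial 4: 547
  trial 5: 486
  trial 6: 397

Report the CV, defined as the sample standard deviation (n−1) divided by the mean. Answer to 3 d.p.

0.134

n = 6, Σ = 2748, M = 458.0000
Σ(x−M)² = 18896.000; s = √(18896.000/5) = 61.4752
CV = 61.4752 / 458.0000 = 0.13423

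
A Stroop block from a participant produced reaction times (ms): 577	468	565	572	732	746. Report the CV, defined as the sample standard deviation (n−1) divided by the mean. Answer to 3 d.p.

0.177

n = 6, Σ = 3660, M = 610.0000
Σ(x−M)² = 58102.000; s = √(58102.000/5) = 107.7980
CV = 107.7980 / 610.0000 = 0.17672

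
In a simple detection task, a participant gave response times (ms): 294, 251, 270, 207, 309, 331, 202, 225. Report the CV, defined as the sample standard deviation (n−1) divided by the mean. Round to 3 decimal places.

0.184

n = 8, Σ = 2089, M = 261.1250
Σ(x−M)² = 16166.875; s = √(16166.875/7) = 48.0578
CV = 48.0578 / 261.1250 = 0.18404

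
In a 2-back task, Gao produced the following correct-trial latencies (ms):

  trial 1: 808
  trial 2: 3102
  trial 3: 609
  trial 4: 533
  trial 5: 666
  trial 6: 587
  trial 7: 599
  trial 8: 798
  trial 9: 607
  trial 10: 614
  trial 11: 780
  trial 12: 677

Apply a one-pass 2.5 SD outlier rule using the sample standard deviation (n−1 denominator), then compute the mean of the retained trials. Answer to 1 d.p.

661.6 ms

n = 12, ΣRT = 10380, M = 865.000
Σ(x−M)² = 5547442.00; s = √(5547442.00/11) = 710.150
Cutoffs: 865.000 ± 2.5·710.150 → [-910.4, 2640.4]
Outside: 3102 → excluded.
Retained (n=11): Σ = 7278, mean = 7278/11 = 661.636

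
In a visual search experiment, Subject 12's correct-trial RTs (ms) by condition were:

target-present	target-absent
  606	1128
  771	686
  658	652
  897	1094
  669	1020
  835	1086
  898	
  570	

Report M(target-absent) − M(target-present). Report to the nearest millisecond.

206 ms

M(target-present) = 5904/8 = 738.000
M(target-absent) = 5666/6 = 944.333
Difference = 944.333 − 738.000 = 206.333 ms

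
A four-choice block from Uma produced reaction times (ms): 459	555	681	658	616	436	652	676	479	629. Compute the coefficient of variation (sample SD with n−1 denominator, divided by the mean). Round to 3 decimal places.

0.162

n = 10, Σ = 5841, M = 584.1000
Σ(x−M)² = 80416.900; s = √(80416.900/9) = 94.5262
CV = 94.5262 / 584.1000 = 0.16183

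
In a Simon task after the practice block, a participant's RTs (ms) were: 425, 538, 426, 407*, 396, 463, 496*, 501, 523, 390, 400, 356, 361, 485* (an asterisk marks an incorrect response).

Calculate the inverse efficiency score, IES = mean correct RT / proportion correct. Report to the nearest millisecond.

553 ms

Correct trials (n=11): 425, 538, 426, 396, 463, 501, 523, 390, 400, 356, 361
Mean correct RT = 4779/11 = 434.4545 ms
Proportion correct = 11/14
IES = 434.4545 / (11/14) = 552.942 ms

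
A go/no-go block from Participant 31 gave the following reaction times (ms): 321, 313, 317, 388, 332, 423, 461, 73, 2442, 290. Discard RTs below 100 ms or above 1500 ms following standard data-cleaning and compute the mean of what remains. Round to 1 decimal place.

Excluded: 73, 2442
Retained (n=8): Σ = 2845
Mean = 2845/8 = 355.6250

355.6 ms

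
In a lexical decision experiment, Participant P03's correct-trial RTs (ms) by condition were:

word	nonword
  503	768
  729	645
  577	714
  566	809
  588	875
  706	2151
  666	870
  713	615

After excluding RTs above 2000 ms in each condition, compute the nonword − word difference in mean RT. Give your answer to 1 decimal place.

nonword: exclude 2151
M(word) = 5048/8 = 631.000
M(nonword) = 5296/7 = 756.571
Difference = 756.571 − 631.000 = 125.571 ms

125.6 ms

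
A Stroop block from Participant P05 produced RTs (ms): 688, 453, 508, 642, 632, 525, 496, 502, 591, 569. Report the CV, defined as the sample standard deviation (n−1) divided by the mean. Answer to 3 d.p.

0.136

n = 10, Σ = 5606, M = 560.6000
Σ(x−M)² = 52168.400; s = √(52168.400/9) = 76.1347
CV = 76.1347 / 560.6000 = 0.13581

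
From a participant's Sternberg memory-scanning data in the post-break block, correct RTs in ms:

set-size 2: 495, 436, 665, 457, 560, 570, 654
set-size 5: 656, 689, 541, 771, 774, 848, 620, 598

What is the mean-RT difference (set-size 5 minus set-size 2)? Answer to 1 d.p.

139.0 ms

M(set-size 2) = 3837/7 = 548.143
M(set-size 5) = 5497/8 = 687.125
Difference = 687.125 − 548.143 = 138.982 ms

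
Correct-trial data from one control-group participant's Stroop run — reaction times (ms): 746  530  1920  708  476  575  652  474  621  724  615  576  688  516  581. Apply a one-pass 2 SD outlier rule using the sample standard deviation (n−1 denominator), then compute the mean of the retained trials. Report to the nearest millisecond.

606 ms

n = 15, ΣRT = 10402, M = 693.467
Σ(x−M)² = 1715599.73; s = √(1715599.73/14) = 350.061
Cutoffs: 693.467 ± 2·350.061 → [-6.7, 1393.6]
Outside: 1920 → excluded.
Retained (n=14): Σ = 8482, mean = 8482/14 = 605.857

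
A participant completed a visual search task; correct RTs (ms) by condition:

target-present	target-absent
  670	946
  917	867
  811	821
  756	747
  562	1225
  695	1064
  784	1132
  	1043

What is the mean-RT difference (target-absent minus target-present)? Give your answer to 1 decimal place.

M(target-present) = 5195/7 = 742.143
M(target-absent) = 7845/8 = 980.625
Difference = 980.625 − 742.143 = 238.482 ms

238.5 ms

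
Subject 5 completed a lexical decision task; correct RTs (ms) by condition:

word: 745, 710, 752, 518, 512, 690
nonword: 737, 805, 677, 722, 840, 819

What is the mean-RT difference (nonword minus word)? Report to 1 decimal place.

M(word) = 3927/6 = 654.500
M(nonword) = 4600/6 = 766.667
Difference = 766.667 − 654.500 = 112.167 ms

112.2 ms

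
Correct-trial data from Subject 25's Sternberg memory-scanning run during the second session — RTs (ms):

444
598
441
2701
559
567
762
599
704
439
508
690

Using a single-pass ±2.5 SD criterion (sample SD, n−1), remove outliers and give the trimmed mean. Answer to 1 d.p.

573.7 ms

n = 12, ΣRT = 9012, M = 751.000
Σ(x−M)² = 4272526.00; s = √(4272526.00/11) = 623.227
Cutoffs: 751.000 ± 2.5·623.227 → [-807.1, 2309.1]
Outside: 2701 → excluded.
Retained (n=11): Σ = 6311, mean = 6311/11 = 573.727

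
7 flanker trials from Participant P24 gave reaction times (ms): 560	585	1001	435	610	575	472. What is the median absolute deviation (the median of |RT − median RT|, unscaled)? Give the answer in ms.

35 ms

Sorted: 435, 472, 560, 575, 585, 610, 1001 → median = 575
|x − 575|: 15, 10, 426, 140, 35, 0, 103
Sorted deviations: 0, 10, 15, 35, 103, 140, 426 → MAD = 35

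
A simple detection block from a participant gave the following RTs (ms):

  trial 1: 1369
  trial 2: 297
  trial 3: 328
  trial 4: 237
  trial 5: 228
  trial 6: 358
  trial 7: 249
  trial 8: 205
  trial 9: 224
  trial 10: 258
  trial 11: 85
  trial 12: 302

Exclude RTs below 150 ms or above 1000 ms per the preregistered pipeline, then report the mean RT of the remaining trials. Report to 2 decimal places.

268.60 ms

Excluded: 85, 1369
Retained (n=10): Σ = 2686
Mean = 2686/10 = 268.6000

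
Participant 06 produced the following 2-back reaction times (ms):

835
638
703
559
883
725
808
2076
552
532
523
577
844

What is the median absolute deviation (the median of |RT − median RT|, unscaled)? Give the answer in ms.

Sorted: 523, 532, 552, 559, 577, 638, 703, 725, 808, 835, 844, 883, 2076 → median = 703
|x − 703|: 132, 65, 0, 144, 180, 22, 105, 1373, 151, 171, 180, 126, 141
Sorted deviations: 0, 22, 65, 105, 126, 132, 141, 144, 151, 171, 180, 180, 1373 → MAD = 141

141 ms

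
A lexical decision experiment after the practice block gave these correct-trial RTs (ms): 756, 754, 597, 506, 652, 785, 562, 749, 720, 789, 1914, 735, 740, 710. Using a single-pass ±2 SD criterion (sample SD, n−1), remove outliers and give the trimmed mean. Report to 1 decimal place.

n = 14, ΣRT = 10969, M = 783.500
Σ(x−M)² = 1472701.50; s = √(1472701.50/13) = 336.578
Cutoffs: 783.500 ± 2·336.578 → [110.3, 1456.7]
Outside: 1914 → excluded.
Retained (n=13): Σ = 9055, mean = 9055/13 = 696.538

696.5 ms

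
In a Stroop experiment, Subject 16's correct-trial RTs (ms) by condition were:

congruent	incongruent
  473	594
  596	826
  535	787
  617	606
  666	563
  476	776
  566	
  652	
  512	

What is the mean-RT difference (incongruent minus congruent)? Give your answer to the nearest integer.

M(congruent) = 5093/9 = 565.889
M(incongruent) = 4152/6 = 692.000
Difference = 692.000 − 565.889 = 126.111 ms

126 ms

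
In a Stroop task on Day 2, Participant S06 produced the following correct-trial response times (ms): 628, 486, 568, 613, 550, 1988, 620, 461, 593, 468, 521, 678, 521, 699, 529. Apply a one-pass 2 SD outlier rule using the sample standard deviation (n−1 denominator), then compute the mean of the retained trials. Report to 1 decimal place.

566.8 ms

n = 15, ΣRT = 9923, M = 661.533
Σ(x−M)² = 1957823.73; s = √(1957823.73/14) = 373.958
Cutoffs: 661.533 ± 2·373.958 → [-86.4, 1409.4]
Outside: 1988 → excluded.
Retained (n=14): Σ = 7935, mean = 7935/14 = 566.786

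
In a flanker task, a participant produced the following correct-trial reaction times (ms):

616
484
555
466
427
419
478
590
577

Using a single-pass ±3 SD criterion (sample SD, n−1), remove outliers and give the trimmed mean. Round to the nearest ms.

512 ms

n = 9, ΣRT = 4612, M = 512.444
Σ(x−M)² = 42902.22; s = √(42902.22/8) = 73.231
Cutoffs: 512.444 ± 3·73.231 → [292.8, 732.1]
No RTs fall outside the cutoffs; all 9 retained. Mean = 4612/9 = 512.444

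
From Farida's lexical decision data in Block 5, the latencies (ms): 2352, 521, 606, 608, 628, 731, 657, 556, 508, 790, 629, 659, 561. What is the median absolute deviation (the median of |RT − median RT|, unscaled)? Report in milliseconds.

67 ms

Sorted: 508, 521, 556, 561, 606, 608, 628, 629, 657, 659, 731, 790, 2352 → median = 628
|x − 628|: 1724, 107, 22, 20, 0, 103, 29, 72, 120, 162, 1, 31, 67
Sorted deviations: 0, 1, 20, 22, 29, 31, 67, 72, 103, 107, 120, 162, 1724 → MAD = 67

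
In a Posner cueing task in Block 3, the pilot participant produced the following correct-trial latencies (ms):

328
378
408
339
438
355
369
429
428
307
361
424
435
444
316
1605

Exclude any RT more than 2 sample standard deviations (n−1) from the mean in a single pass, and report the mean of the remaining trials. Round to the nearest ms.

n = 16, ΣRT = 7364, M = 460.250
Σ(x−M)² = 1430415.00; s = √(1430415.00/15) = 308.806
Cutoffs: 460.250 ± 2·308.806 → [-157.4, 1077.9]
Outside: 1605 → excluded.
Retained (n=15): Σ = 5759, mean = 5759/15 = 383.933

384 ms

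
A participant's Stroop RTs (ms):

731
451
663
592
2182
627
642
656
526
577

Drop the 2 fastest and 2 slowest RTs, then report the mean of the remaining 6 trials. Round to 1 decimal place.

Sorted: 451, 526, 577, 592, 627, 642, 656, 663, 731, 2182
Drop lowest 2 (451, 526) and highest 2 (731, 2182)
Remaining (n=6): Σ = 3757, mean = 3757/6 = 626.167

626.2 ms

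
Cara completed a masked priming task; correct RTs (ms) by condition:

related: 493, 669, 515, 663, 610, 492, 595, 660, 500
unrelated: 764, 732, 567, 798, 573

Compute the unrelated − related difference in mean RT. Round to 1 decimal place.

M(related) = 5197/9 = 577.444
M(unrelated) = 3434/5 = 686.800
Difference = 686.800 − 577.444 = 109.356 ms

109.4 ms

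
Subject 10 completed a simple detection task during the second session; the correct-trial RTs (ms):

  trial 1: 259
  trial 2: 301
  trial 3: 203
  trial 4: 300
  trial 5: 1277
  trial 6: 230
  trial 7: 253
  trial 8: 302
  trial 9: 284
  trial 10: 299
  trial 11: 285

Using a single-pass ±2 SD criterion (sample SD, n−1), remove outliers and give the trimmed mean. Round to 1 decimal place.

n = 11, ΣRT = 3993, M = 363.000
Σ(x−M)² = 929556.00; s = √(929556.00/10) = 304.886
Cutoffs: 363.000 ± 2·304.886 → [-246.8, 972.8]
Outside: 1277 → excluded.
Retained (n=10): Σ = 2716, mean = 2716/10 = 271.600

271.6 ms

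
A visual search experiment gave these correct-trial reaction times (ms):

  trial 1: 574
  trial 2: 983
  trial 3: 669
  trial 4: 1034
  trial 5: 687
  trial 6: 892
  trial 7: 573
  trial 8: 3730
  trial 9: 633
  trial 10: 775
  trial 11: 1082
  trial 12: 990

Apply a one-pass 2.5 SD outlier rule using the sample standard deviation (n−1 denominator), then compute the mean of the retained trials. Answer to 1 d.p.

n = 12, ΣRT = 12622, M = 1051.833
Σ(x−M)² = 8197241.67; s = √(8197241.67/11) = 863.252
Cutoffs: 1051.833 ± 2.5·863.252 → [-1106.3, 3210.0]
Outside: 3730 → excluded.
Retained (n=11): Σ = 8892, mean = 8892/11 = 808.364

808.4 ms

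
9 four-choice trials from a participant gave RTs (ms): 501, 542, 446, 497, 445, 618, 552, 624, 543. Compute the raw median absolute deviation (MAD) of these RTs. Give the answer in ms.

45 ms

Sorted: 445, 446, 497, 501, 542, 543, 552, 618, 624 → median = 542
|x − 542|: 41, 0, 96, 45, 97, 76, 10, 82, 1
Sorted deviations: 0, 1, 10, 41, 45, 76, 82, 96, 97 → MAD = 45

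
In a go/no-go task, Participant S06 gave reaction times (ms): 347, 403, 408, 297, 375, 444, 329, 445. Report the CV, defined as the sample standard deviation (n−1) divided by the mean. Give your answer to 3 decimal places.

0.141

n = 8, Σ = 3048, M = 381.0000
Σ(x−M)² = 20230.000; s = √(20230.000/7) = 53.7587
CV = 53.7587 / 381.0000 = 0.14110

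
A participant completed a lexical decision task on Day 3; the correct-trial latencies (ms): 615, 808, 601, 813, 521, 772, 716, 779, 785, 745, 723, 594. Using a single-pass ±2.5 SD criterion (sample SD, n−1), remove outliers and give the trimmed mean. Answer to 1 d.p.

n = 12, ΣRT = 8472, M = 706.000
Σ(x−M)² = 105764.00; s = √(105764.00/11) = 98.056
Cutoffs: 706.000 ± 2.5·98.056 → [460.9, 951.1]
No RTs fall outside the cutoffs; all 12 retained. Mean = 8472/12 = 706.000

706.0 ms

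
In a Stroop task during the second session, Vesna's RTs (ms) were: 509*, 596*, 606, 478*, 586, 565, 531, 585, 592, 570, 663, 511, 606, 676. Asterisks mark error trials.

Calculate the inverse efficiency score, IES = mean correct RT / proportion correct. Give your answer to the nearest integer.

751 ms

Correct trials (n=11): 606, 586, 565, 531, 585, 592, 570, 663, 511, 606, 676
Mean correct RT = 6491/11 = 590.0909 ms
Proportion correct = 11/14
IES = 590.0909 / (11/14) = 751.025 ms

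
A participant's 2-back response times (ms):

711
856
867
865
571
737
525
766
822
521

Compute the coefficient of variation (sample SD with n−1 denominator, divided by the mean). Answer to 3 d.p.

n = 10, Σ = 7241, M = 724.1000
Σ(x−M)² = 173678.900; s = √(173678.900/9) = 138.9160
CV = 138.9160 / 724.1000 = 0.19185

0.192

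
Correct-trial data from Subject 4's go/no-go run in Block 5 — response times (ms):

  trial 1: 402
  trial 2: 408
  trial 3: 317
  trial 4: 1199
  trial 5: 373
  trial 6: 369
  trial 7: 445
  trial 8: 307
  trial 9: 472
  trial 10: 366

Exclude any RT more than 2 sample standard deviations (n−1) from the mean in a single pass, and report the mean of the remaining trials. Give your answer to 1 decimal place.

n = 10, ΣRT = 4658, M = 465.800
Σ(x−M)² = 620765.60; s = √(620765.60/9) = 262.629
Cutoffs: 465.800 ± 2·262.629 → [-59.5, 991.1]
Outside: 1199 → excluded.
Retained (n=9): Σ = 3459, mean = 3459/9 = 384.333

384.3 ms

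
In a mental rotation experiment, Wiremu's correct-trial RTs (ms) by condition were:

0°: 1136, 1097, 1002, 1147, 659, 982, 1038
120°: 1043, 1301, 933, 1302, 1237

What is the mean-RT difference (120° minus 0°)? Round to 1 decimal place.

154.5 ms

M(0°) = 7061/7 = 1008.714
M(120°) = 5816/5 = 1163.200
Difference = 1163.200 − 1008.714 = 154.486 ms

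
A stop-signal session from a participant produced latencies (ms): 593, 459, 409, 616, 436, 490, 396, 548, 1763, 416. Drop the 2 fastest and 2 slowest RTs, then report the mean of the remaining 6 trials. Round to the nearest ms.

Sorted: 396, 409, 416, 436, 459, 490, 548, 593, 616, 1763
Drop lowest 2 (396, 409) and highest 2 (616, 1763)
Remaining (n=6): Σ = 2942, mean = 2942/6 = 490.333

490 ms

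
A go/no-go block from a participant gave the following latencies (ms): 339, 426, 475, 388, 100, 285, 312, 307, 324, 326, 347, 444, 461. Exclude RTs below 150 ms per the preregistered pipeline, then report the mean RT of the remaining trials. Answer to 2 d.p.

369.50 ms

Excluded: 100
Retained (n=12): Σ = 4434
Mean = 4434/12 = 369.5000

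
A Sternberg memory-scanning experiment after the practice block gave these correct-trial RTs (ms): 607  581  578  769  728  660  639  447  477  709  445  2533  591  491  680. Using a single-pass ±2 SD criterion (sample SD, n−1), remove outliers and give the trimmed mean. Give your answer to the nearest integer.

n = 15, ΣRT = 10935, M = 729.000
Σ(x−M)² = 3630640.00; s = √(3630640.00/14) = 509.246
Cutoffs: 729.000 ± 2·509.246 → [-289.5, 1747.5]
Outside: 2533 → excluded.
Retained (n=14): Σ = 8402, mean = 8402/14 = 600.143

600 ms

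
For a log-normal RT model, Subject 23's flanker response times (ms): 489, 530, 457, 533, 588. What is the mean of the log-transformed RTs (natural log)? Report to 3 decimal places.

ln(RT): 6.1924, 6.2729, 6.1247, 6.2785, 6.3767
Σ ln(RT) = 31.2452
Mean = 31.2452/5 = 6.24903

6.249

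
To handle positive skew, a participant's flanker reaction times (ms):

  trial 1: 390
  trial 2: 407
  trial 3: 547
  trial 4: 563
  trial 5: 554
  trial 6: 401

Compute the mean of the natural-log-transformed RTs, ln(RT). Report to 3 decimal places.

6.154

ln(RT): 5.9661, 6.0088, 6.3044, 6.3333, 6.3172, 5.9940
Σ ln(RT) = 36.9238
Mean = 36.9238/6 = 6.15397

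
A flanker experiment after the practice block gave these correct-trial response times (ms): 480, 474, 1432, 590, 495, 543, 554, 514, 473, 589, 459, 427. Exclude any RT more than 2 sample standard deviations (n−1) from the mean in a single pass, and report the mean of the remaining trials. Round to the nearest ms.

509 ms

n = 12, ΣRT = 7030, M = 585.833
Σ(x−M)² = 810037.67; s = √(810037.67/11) = 271.367
Cutoffs: 585.833 ± 2·271.367 → [43.1, 1128.6]
Outside: 1432 → excluded.
Retained (n=11): Σ = 5598, mean = 5598/11 = 508.909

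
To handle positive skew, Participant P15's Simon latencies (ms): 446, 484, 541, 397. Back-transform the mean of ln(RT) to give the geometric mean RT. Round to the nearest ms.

464 ms

ln(RT): 6.1003, 6.1821, 6.2934, 5.9839
Mean ln(RT) = 24.5598/4 = 6.13994
Geometric mean = exp(6.13994) = 464.03 ms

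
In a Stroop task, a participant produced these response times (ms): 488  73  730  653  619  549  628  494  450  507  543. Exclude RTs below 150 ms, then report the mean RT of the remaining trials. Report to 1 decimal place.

Excluded: 73
Retained (n=10): Σ = 5661
Mean = 5661/10 = 566.1000

566.1 ms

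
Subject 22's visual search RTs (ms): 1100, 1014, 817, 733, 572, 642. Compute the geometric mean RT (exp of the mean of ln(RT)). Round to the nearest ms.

791 ms

ln(RT): 7.0031, 6.9217, 6.7056, 6.5971, 6.3491, 6.4646
Mean ln(RT) = 40.0412/6 = 6.67354
Geometric mean = exp(6.67354) = 791.19 ms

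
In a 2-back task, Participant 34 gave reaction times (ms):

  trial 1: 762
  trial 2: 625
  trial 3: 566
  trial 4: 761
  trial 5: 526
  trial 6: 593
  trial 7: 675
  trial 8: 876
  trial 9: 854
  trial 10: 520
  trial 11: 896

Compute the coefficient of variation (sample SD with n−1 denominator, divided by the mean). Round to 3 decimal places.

0.203

n = 11, Σ = 7654, M = 695.8182
Σ(x−M)² = 198811.636; s = √(198811.636/10) = 141.0006
CV = 141.0006 / 695.8182 = 0.20264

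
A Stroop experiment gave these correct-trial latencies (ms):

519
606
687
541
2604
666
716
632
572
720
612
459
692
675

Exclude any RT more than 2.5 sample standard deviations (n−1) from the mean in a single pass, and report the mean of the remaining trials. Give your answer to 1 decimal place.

622.8 ms

n = 14, ΣRT = 10701, M = 764.357
Σ(x−M)² = 3723611.21; s = √(3723611.21/13) = 535.193
Cutoffs: 764.357 ± 2.5·535.193 → [-573.6, 2102.3]
Outside: 2604 → excluded.
Retained (n=13): Σ = 8097, mean = 8097/13 = 622.846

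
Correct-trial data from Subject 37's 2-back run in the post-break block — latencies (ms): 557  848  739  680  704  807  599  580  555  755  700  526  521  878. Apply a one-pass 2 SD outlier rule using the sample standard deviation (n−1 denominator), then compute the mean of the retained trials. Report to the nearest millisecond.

n = 14, ΣRT = 9449, M = 674.929
Σ(x−M)² = 189590.93; s = √(189590.93/13) = 120.764
Cutoffs: 674.929 ± 2·120.764 → [433.4, 916.5]
No RTs fall outside the cutoffs; all 14 retained. Mean = 9449/14 = 674.929

675 ms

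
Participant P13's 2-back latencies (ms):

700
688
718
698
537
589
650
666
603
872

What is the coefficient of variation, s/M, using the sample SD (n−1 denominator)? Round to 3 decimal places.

0.135

n = 10, Σ = 6721, M = 672.1000
Σ(x−M)² = 74226.900; s = √(74226.900/9) = 90.8154
CV = 90.8154 / 672.1000 = 0.13512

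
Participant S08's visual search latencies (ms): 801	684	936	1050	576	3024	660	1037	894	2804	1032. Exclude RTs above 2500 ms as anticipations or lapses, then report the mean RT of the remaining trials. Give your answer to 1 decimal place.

852.2 ms

Excluded: 2804, 3024
Retained (n=9): Σ = 7670
Mean = 7670/9 = 852.2222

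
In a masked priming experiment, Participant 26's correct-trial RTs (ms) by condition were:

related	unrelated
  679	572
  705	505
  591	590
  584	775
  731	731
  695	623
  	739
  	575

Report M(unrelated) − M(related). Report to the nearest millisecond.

-25 ms

M(related) = 3985/6 = 664.167
M(unrelated) = 5110/8 = 638.750
Difference = 638.750 − 664.167 = -25.417 ms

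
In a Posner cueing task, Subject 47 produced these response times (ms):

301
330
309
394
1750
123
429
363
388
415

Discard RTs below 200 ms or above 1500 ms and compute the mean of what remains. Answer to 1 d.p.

Excluded: 123, 1750
Retained (n=8): Σ = 2929
Mean = 2929/8 = 366.1250

366.1 ms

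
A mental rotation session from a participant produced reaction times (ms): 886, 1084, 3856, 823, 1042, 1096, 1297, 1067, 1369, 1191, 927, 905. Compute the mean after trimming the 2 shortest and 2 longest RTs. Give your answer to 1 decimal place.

Sorted: 823, 886, 905, 927, 1042, 1067, 1084, 1096, 1191, 1297, 1369, 3856
Drop lowest 2 (823, 886) and highest 2 (1369, 3856)
Remaining (n=8): Σ = 8609, mean = 8609/8 = 1076.125

1076.1 ms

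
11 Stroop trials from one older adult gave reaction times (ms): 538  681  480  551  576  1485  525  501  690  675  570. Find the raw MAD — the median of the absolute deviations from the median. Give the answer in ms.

69 ms

Sorted: 480, 501, 525, 538, 551, 570, 576, 675, 681, 690, 1485 → median = 570
|x − 570|: 32, 111, 90, 19, 6, 915, 45, 69, 120, 105, 0
Sorted deviations: 0, 6, 19, 32, 45, 69, 90, 105, 111, 120, 915 → MAD = 69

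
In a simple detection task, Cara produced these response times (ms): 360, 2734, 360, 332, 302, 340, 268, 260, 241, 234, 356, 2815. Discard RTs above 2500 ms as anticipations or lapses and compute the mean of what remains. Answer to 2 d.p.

305.30 ms

Excluded: 2734, 2815
Retained (n=10): Σ = 3053
Mean = 3053/10 = 305.3000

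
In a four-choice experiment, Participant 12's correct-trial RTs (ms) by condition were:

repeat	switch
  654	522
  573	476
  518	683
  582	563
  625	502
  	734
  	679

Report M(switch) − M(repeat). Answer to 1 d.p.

3.7 ms

M(repeat) = 2952/5 = 590.400
M(switch) = 4159/7 = 594.143
Difference = 594.143 − 590.400 = 3.743 ms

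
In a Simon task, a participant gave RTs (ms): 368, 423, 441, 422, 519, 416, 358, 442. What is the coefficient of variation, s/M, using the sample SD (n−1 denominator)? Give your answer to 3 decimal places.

n = 8, Σ = 3389, M = 423.6250
Σ(x−M)² = 17197.875; s = √(17197.875/7) = 49.5665
CV = 49.5665 / 423.6250 = 0.11701

0.117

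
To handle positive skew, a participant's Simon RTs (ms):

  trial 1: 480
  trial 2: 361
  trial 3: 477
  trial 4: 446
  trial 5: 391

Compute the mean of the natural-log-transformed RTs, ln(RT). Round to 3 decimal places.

6.060

ln(RT): 6.1738, 5.8889, 6.1675, 6.1003, 5.9687
Σ ln(RT) = 30.2992
Mean = 30.2992/5 = 6.05984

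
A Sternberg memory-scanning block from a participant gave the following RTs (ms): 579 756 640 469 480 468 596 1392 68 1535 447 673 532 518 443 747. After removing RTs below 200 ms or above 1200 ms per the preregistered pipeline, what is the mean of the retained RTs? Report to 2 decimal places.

Excluded: 68, 1392, 1535
Retained (n=13): Σ = 7348
Mean = 7348/13 = 565.2308

565.23 ms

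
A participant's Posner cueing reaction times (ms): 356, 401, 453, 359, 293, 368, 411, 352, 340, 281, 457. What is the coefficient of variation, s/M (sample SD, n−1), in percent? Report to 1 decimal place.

n = 11, Σ = 4071, M = 370.0909
Σ(x−M)² = 32494.909; s = √(32494.909/10) = 57.0043
CV = 57.0043 / 370.0909 = 0.15403 = 15.403%

15.4%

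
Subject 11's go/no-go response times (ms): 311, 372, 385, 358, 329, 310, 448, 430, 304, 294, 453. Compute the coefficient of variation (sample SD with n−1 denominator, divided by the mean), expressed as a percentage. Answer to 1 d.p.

16.4%

n = 11, Σ = 3994, M = 363.0909
Σ(x−M)² = 35314.909; s = √(35314.909/10) = 59.4263
CV = 59.4263 / 363.0909 = 0.16367 = 16.367%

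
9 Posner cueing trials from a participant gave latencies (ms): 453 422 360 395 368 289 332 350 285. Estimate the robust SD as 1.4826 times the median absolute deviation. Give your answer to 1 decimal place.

Sorted: 285, 289, 332, 350, 360, 368, 395, 422, 453 → median = 360
|x − 360| sorted: 0, 8, 10, 28, 35, 62, 71, 75, 93 → MAD = 35
Robust SD ≈ 1.4826 × 35 = 51.891

51.9 ms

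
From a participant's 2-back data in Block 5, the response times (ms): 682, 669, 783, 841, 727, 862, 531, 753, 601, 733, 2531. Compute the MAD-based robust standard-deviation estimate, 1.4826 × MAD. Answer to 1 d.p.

Sorted: 531, 601, 669, 682, 727, 733, 753, 783, 841, 862, 2531 → median = 733
|x − 733| sorted: 0, 6, 20, 50, 51, 64, 108, 129, 132, 202, 1798 → MAD = 64
Robust SD ≈ 1.4826 × 64 = 94.886

94.9 ms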